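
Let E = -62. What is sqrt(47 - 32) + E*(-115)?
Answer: 7130 + sqrt(15) ≈ 7133.9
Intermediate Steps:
sqrt(47 - 32) + E*(-115) = sqrt(47 - 32) - 62*(-115) = sqrt(15) + 7130 = 7130 + sqrt(15)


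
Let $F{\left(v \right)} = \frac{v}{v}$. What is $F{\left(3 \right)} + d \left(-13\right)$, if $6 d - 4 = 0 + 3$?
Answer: $- \frac{85}{6} \approx -14.167$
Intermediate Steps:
$F{\left(v \right)} = 1$
$d = \frac{7}{6}$ ($d = \frac{2}{3} + \frac{0 + 3}{6} = \frac{2}{3} + \frac{1}{6} \cdot 3 = \frac{2}{3} + \frac{1}{2} = \frac{7}{6} \approx 1.1667$)
$F{\left(3 \right)} + d \left(-13\right) = 1 + \frac{7}{6} \left(-13\right) = 1 - \frac{91}{6} = - \frac{85}{6}$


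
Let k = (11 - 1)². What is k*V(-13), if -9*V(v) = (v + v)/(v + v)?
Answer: -100/9 ≈ -11.111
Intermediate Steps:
k = 100 (k = 10² = 100)
V(v) = -⅑ (V(v) = -(v + v)/(9*(v + v)) = -2*v/(9*(2*v)) = -2*v*1/(2*v)/9 = -⅑*1 = -⅑)
k*V(-13) = 100*(-⅑) = -100/9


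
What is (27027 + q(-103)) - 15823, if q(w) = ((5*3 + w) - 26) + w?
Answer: 10987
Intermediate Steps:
q(w) = -11 + 2*w (q(w) = ((15 + w) - 26) + w = (-11 + w) + w = -11 + 2*w)
(27027 + q(-103)) - 15823 = (27027 + (-11 + 2*(-103))) - 15823 = (27027 + (-11 - 206)) - 15823 = (27027 - 217) - 15823 = 26810 - 15823 = 10987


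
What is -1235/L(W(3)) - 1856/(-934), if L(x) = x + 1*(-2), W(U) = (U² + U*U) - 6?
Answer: -113493/934 ≈ -121.51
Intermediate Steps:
W(U) = -6 + 2*U² (W(U) = (U² + U²) - 6 = 2*U² - 6 = -6 + 2*U²)
L(x) = -2 + x (L(x) = x - 2 = -2 + x)
-1235/L(W(3)) - 1856/(-934) = -1235/(-2 + (-6 + 2*3²)) - 1856/(-934) = -1235/(-2 + (-6 + 2*9)) - 1856*(-1/934) = -1235/(-2 + (-6 + 18)) + 928/467 = -1235/(-2 + 12) + 928/467 = -1235/10 + 928/467 = -1235*⅒ + 928/467 = -247/2 + 928/467 = -113493/934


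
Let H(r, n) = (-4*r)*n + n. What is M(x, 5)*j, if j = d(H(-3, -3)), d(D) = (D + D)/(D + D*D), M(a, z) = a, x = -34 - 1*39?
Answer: 73/19 ≈ 3.8421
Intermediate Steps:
x = -73 (x = -34 - 39 = -73)
H(r, n) = n - 4*n*r (H(r, n) = -4*n*r + n = n - 4*n*r)
d(D) = 2*D/(D + D²) (d(D) = (2*D)/(D + D²) = 2*D/(D + D²))
j = -1/19 (j = 2/(1 - 3*(1 - 4*(-3))) = 2/(1 - 3*(1 + 12)) = 2/(1 - 3*13) = 2/(1 - 39) = 2/(-38) = 2*(-1/38) = -1/19 ≈ -0.052632)
M(x, 5)*j = -73*(-1/19) = 73/19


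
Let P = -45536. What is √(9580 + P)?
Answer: 2*I*√8989 ≈ 189.62*I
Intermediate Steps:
√(9580 + P) = √(9580 - 45536) = √(-35956) = 2*I*√8989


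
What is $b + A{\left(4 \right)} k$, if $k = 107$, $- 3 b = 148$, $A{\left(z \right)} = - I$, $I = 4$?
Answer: $- \frac{1432}{3} \approx -477.33$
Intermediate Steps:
$A{\left(z \right)} = -4$ ($A{\left(z \right)} = \left(-1\right) 4 = -4$)
$b = - \frac{148}{3}$ ($b = \left(- \frac{1}{3}\right) 148 = - \frac{148}{3} \approx -49.333$)
$b + A{\left(4 \right)} k = - \frac{148}{3} - 428 = - \frac{1432}{3}$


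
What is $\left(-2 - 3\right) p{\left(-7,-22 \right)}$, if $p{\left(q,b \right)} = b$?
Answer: $110$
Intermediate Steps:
$\left(-2 - 3\right) p{\left(-7,-22 \right)} = \left(-2 - 3\right) \left(-22\right) = \left(-5\right) \left(-22\right) = 110$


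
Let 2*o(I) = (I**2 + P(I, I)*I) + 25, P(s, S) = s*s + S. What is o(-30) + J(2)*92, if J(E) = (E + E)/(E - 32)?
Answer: -377993/30 ≈ -12600.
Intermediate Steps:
P(s, S) = S + s**2 (P(s, S) = s**2 + S = S + s**2)
J(E) = 2*E/(-32 + E) (J(E) = (2*E)/(-32 + E) = 2*E/(-32 + E))
o(I) = 25/2 + I**2/2 + I*(I + I**2)/2 (o(I) = ((I**2 + (I + I**2)*I) + 25)/2 = ((I**2 + I*(I + I**2)) + 25)/2 = (25 + I**2 + I*(I + I**2))/2 = 25/2 + I**2/2 + I*(I + I**2)/2)
o(-30) + J(2)*92 = (25/2 + (-30)**2 + (1/2)*(-30)**3) + (2*2/(-32 + 2))*92 = (25/2 + 900 + (1/2)*(-27000)) + (2*2/(-30))*92 = (25/2 + 900 - 13500) + (2*2*(-1/30))*92 = -25175/2 - 2/15*92 = -25175/2 - 184/15 = -377993/30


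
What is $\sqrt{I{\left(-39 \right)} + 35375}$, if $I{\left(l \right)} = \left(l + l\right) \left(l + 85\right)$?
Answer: $\sqrt{31787} \approx 178.29$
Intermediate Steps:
$I{\left(l \right)} = 2 l \left(85 + l\right)$
$\sqrt{I{\left(-39 \right)} + 35375} = \sqrt{2 \left(-39\right) \left(85 - 39\right) + 35375} = \sqrt{2 \left(-39\right) 46 + 35375} = \sqrt{-3588 + 35375} = \sqrt{31787}$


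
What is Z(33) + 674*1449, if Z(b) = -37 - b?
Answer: 976556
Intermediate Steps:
Z(33) + 674*1449 = (-37 - 1*33) + 674*1449 = (-37 - 33) + 976626 = -70 + 976626 = 976556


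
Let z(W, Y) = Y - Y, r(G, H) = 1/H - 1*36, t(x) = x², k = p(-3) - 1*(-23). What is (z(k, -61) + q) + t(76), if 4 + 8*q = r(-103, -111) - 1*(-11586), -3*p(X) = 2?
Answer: 6410693/888 ≈ 7219.3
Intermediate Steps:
p(X) = -⅔ (p(X) = -⅓*2 = -⅔)
k = 67/3 (k = -⅔ - 1*(-23) = -⅔ + 23 = 67/3 ≈ 22.333)
r(G, H) = -36 + 1/H (r(G, H) = 1/H - 36 = -36 + 1/H)
z(W, Y) = 0
q = 1281605/888 (q = -½ + ((-36 + 1/(-111)) - 1*(-11586))/8 = -½ + ((-36 - 1/111) + 11586)/8 = -½ + (-3997/111 + 11586)/8 = -½ + (⅛)*(1282049/111) = -½ + 1282049/888 = 1281605/888 ≈ 1443.2)
(z(k, -61) + q) + t(76) = (0 + 1281605/888) + 76² = 1281605/888 + 5776 = 6410693/888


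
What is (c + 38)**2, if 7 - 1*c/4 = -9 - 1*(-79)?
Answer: 45796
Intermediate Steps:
c = -252 (c = 28 - 4*(-9 - 1*(-79)) = 28 - 4*(-9 + 79) = 28 - 4*70 = 28 - 280 = -252)
(c + 38)**2 = (-252 + 38)**2 = (-214)**2 = 45796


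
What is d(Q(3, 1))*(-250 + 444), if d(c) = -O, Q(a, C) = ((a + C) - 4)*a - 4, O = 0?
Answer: 0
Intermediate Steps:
Q(a, C) = -4 + a*(-4 + C + a) (Q(a, C) = ((C + a) - 4)*a - 4 = (-4 + C + a)*a - 4 = a*(-4 + C + a) - 4 = -4 + a*(-4 + C + a))
d(c) = 0 (d(c) = -1*0 = 0)
d(Q(3, 1))*(-250 + 444) = 0*(-250 + 444) = 0*194 = 0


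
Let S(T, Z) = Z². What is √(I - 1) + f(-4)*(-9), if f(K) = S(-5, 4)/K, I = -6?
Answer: 36 + I*√7 ≈ 36.0 + 2.6458*I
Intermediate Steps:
f(K) = 16/K (f(K) = 4²/K = 16/K)
√(I - 1) + f(-4)*(-9) = √(-6 - 1) + (16/(-4))*(-9) = √(-7) + (16*(-¼))*(-9) = I*√7 - 4*(-9) = I*√7 + 36 = 36 + I*√7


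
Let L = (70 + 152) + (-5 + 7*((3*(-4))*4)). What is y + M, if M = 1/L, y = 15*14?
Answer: 24989/119 ≈ 209.99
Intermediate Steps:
L = -119 (L = 222 + (-5 + 7*(-12*4)) = 222 + (-5 + 7*(-48)) = 222 + (-5 - 336) = 222 - 341 = -119)
y = 210
M = -1/119 (M = 1/(-119) = -1/119 ≈ -0.0084034)
y + M = 210 - 1/119 = 24989/119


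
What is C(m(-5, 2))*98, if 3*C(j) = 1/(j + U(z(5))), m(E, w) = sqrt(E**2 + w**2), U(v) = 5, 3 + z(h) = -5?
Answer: -245/6 + 49*sqrt(29)/6 ≈ 3.1455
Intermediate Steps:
z(h) = -8 (z(h) = -3 - 5 = -8)
C(j) = 1/(3*(5 + j)) (C(j) = 1/(3*(j + 5)) = 1/(3*(5 + j)))
C(m(-5, 2))*98 = (1/(3*(5 + sqrt((-5)**2 + 2**2))))*98 = (1/(3*(5 + sqrt(25 + 4))))*98 = (1/(3*(5 + sqrt(29))))*98 = 98/(3*(5 + sqrt(29)))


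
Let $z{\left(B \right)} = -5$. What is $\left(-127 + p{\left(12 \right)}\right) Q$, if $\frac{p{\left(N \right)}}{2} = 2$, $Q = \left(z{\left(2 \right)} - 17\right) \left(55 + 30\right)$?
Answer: $230010$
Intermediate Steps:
$Q = -1870$ ($Q = \left(-5 - 17\right) \left(55 + 30\right) = \left(-22\right) 85 = -1870$)
$p{\left(N \right)} = 4$ ($p{\left(N \right)} = 2 \cdot 2 = 4$)
$\left(-127 + p{\left(12 \right)}\right) Q = \left(-127 + 4\right) \left(-1870\right) = \left(-123\right) \left(-1870\right) = 230010$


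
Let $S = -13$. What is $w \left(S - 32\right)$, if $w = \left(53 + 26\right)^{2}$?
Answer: $-280845$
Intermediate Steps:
$w = 6241$ ($w = 79^{2} = 6241$)
$w \left(S - 32\right) = 6241 \left(-13 - 32\right) = 6241 \left(-45\right) = -280845$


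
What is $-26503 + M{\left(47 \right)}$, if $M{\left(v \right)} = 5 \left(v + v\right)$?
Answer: $-26033$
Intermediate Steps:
$M{\left(v \right)} = 10 v$ ($M{\left(v \right)} = 5 \cdot 2 v = 10 v$)
$-26503 + M{\left(47 \right)} = -26503 + 10 \cdot 47 = -26503 + 470 = -26033$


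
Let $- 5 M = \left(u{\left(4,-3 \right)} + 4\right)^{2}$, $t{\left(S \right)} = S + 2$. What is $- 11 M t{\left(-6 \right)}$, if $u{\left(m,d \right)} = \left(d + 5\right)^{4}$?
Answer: $-3520$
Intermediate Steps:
$t{\left(S \right)} = 2 + S$
$u{\left(m,d \right)} = \left(5 + d\right)^{4}$
$M = -80$ ($M = - \frac{\left(\left(5 - 3\right)^{4} + 4\right)^{2}}{5} = - \frac{\left(2^{4} + 4\right)^{2}}{5} = - \frac{\left(16 + 4\right)^{2}}{5} = - \frac{20^{2}}{5} = \left(- \frac{1}{5}\right) 400 = -80$)
$- 11 M t{\left(-6 \right)} = \left(-11\right) \left(-80\right) \left(2 - 6\right) = 880 \left(-4\right) = -3520$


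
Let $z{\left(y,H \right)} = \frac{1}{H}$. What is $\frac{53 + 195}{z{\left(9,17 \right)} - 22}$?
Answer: $- \frac{4216}{373} \approx -11.303$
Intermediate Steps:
$\frac{53 + 195}{z{\left(9,17 \right)} - 22} = \frac{53 + 195}{\frac{1}{17} - 22} = \frac{248}{\frac{1}{17} - 22} = \frac{248}{- \frac{373}{17}} = 248 \left(- \frac{17}{373}\right) = - \frac{4216}{373}$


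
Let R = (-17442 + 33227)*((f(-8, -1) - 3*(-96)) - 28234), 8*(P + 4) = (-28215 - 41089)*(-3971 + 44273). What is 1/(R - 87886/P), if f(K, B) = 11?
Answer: -174568115/76976504217463182 ≈ -2.2678e-9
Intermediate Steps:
P = -349136230 (P = -4 + ((-28215 - 41089)*(-3971 + 44273))/8 = -4 + (-69304*40302)/8 = -4 + (⅛)*(-2793089808) = -4 - 349136226 = -349136230)
R = -440953975 (R = (-17442 + 33227)*((11 - 3*(-96)) - 28234) = 15785*((11 + 288) - 28234) = 15785*(299 - 28234) = 15785*(-27935) = -440953975)
1/(R - 87886/P) = 1/(-440953975 - 87886/(-349136230)) = 1/(-440953975 - 87886*(-1/349136230)) = 1/(-440953975 + 43943/174568115) = 1/(-76976504217463182/174568115) = -174568115/76976504217463182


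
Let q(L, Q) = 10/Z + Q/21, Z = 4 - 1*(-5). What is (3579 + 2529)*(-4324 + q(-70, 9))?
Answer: -554433340/21 ≈ -2.6402e+7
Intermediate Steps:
Z = 9 (Z = 4 + 5 = 9)
q(L, Q) = 10/9 + Q/21
(3579 + 2529)*(-4324 + q(-70, 9)) = (3579 + 2529)*(-4324 + (10/9 + (1/21)*9)) = 6108*(-4324 + (10/9 + 3/7)) = 6108*(-4324 + 97/63) = 6108*(-272315/63) = -554433340/21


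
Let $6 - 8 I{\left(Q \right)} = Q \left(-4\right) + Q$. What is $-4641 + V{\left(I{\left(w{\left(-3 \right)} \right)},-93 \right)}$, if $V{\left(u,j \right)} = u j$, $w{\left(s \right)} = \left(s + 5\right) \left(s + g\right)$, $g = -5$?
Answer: $- \frac{16611}{4} \approx -4152.8$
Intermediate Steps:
$w{\left(s \right)} = \left(-5 + s\right) \left(5 + s\right)$ ($w{\left(s \right)} = \left(s + 5\right) \left(s - 5\right) = \left(5 + s\right) \left(-5 + s\right) = \left(-5 + s\right) \left(5 + s\right)$)
$I{\left(Q \right)} = \frac{3}{4} + \frac{3 Q}{8}$ ($I{\left(Q \right)} = \frac{3}{4} - \frac{Q \left(-4\right) + Q}{8} = \frac{3}{4} - \frac{- 4 Q + Q}{8} = \frac{3}{4} - \frac{\left(-3\right) Q}{8} = \frac{3}{4} + \frac{3 Q}{8}$)
$V{\left(u,j \right)} = j u$
$-4641 + V{\left(I{\left(w{\left(-3 \right)} \right)},-93 \right)} = -4641 - 93 \left(\frac{3}{4} + \frac{3 \left(-25 + \left(-3\right)^{2}\right)}{8}\right) = -4641 - 93 \left(\frac{3}{4} + \frac{3 \left(-25 + 9\right)}{8}\right) = -4641 - 93 \left(\frac{3}{4} + \frac{3}{8} \left(-16\right)\right) = -4641 - 93 \left(\frac{3}{4} - 6\right) = -4641 - - \frac{1953}{4} = -4641 + \frac{1953}{4} = - \frac{16611}{4}$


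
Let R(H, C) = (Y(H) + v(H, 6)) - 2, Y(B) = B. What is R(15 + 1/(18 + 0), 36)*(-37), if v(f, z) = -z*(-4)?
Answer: -24679/18 ≈ -1371.1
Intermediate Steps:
v(f, z) = 4*z
R(H, C) = 22 + H (R(H, C) = (H + 4*6) - 2 = (H + 24) - 2 = (24 + H) - 2 = 22 + H)
R(15 + 1/(18 + 0), 36)*(-37) = (22 + (15 + 1/(18 + 0)))*(-37) = (22 + (15 + 1/18))*(-37) = (22 + 271/18)*(-37) = (667/18)*(-37) = -24679/18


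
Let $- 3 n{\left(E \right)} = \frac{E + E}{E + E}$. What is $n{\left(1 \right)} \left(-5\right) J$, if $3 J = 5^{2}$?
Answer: $\frac{125}{9} \approx 13.889$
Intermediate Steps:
$J = \frac{25}{3}$ ($J = \frac{5^{2}}{3} = \frac{1}{3} \cdot 25 = \frac{25}{3} \approx 8.3333$)
$n{\left(E \right)} = - \frac{1}{3}$ ($n{\left(E \right)} = - \frac{\left(E + E\right) \frac{1}{E + E}}{3} = - \frac{2 E \frac{1}{2 E}}{3} = \left(- \frac{1}{3}\right) 1 = - \frac{1}{3}$)
$n{\left(1 \right)} \left(-5\right) J = \left(- \frac{1}{3}\right) \left(-5\right) \frac{25}{3} = \frac{5}{3} \cdot \frac{25}{3} = \frac{125}{9}$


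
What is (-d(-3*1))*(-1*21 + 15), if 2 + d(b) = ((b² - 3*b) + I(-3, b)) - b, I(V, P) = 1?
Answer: 120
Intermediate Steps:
d(b) = -1 + b² - 4*b (d(b) = -2 + (((b² - 3*b) + 1) - b) = -2 + ((1 + b² - 3*b) - b) = -2 + (1 + b² - 4*b) = -1 + b² - 4*b)
(-d(-3*1))*(-1*21 + 15) = (-(-1 + (-3*1)² - (-12)))*(-1*21 + 15) = (-(-1 + (-3)² - 4*(-3)))*(-21 + 15) = -(-1 + 9 + 12)*(-6) = -1*20*(-6) = -20*(-6) = 120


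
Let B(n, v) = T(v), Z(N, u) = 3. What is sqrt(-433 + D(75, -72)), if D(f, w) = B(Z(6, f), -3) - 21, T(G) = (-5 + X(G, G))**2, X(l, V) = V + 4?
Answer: I*sqrt(438) ≈ 20.928*I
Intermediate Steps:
X(l, V) = 4 + V
T(G) = (-1 + G)**2 (T(G) = (-5 + (4 + G))**2 = (-1 + G)**2)
B(n, v) = (-1 + v)**2
D(f, w) = -5 (D(f, w) = (-1 - 3)**2 - 21 = (-4)**2 - 21 = 16 - 21 = -5)
sqrt(-433 + D(75, -72)) = sqrt(-433 - 5) = sqrt(-438) = I*sqrt(438)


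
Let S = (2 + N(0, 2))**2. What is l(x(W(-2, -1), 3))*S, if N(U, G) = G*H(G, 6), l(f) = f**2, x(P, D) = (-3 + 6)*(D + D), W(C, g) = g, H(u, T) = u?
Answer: 11664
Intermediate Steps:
x(P, D) = 6*D (x(P, D) = 3*(2*D) = 6*D)
N(U, G) = G**2 (N(U, G) = G*G = G**2)
S = 36 (S = (2 + 2**2)**2 = (2 + 4)**2 = 6**2 = 36)
l(x(W(-2, -1), 3))*S = (6*3)**2*36 = 18**2*36 = 324*36 = 11664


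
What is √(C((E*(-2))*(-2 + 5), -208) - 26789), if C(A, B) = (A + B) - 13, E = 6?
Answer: I*√27046 ≈ 164.46*I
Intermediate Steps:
C(A, B) = -13 + A + B
√(C((E*(-2))*(-2 + 5), -208) - 26789) = √((-13 + (6*(-2))*(-2 + 5) - 208) - 26789) = √((-13 - 12*3 - 208) - 26789) = √((-13 - 36 - 208) - 26789) = √(-257 - 26789) = √(-27046) = I*√27046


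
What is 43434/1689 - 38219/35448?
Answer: 491698847/19957224 ≈ 24.638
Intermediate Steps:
43434/1689 - 38219/35448 = 43434*(1/1689) - 38219*1/35448 = 14478/563 - 38219/35448 = 491698847/19957224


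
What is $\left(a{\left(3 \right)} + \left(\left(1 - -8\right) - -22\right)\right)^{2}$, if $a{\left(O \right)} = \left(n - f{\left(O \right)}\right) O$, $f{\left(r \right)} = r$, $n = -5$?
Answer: $49$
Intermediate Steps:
$a{\left(O \right)} = O \left(-5 - O\right)$ ($a{\left(O \right)} = \left(-5 - O\right) O = O \left(-5 - O\right)$)
$\left(a{\left(3 \right)} + \left(\left(1 - -8\right) - -22\right)\right)^{2} = \left(\left(-1\right) 3 \left(5 + 3\right) + \left(\left(1 - -8\right) - -22\right)\right)^{2} = \left(\left(-1\right) 3 \cdot 8 + \left(\left(1 + 8\right) + 22\right)\right)^{2} = \left(-24 + \left(9 + 22\right)\right)^{2} = \left(-24 + 31\right)^{2} = 7^{2} = 49$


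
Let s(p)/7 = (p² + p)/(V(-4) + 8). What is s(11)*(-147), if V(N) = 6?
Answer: -9702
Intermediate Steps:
s(p) = p/2 + p²/2 (s(p) = 7*((p² + p)/(6 + 8)) = 7*((p + p²)/14) = 7*((p + p²)*(1/14)) = 7*(p/14 + p²/14) = p/2 + p²/2)
s(11)*(-147) = ((½)*11*(1 + 11))*(-147) = ((½)*11*12)*(-147) = 66*(-147) = -9702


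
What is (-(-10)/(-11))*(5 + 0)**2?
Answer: -250/11 ≈ -22.727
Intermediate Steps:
(-(-10)/(-11))*(5 + 0)**2 = -(-10)*(-1)/11*5**2 = -2*5/11*25 = -10/11*25 = -250/11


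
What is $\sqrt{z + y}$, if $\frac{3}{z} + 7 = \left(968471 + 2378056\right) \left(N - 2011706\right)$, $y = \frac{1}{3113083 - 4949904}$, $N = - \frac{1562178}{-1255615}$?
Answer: $\frac{i \sqrt{7419831654528281707791349846556387363894}}{116742843223798682779973} \approx 0.00073785 i$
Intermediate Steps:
$N = \frac{1562178}{1255615}$ ($N = \left(-1562178\right) \left(- \frac{1}{1255615}\right) = \frac{1562178}{1255615} \approx 1.2442$)
$y = - \frac{1}{1836821}$ ($y = \frac{1}{-1836821} = - \frac{1}{1836821} \approx -5.4442 \cdot 10^{-7}$)
$z = - \frac{198255}{444899041641287191}$ ($z = \frac{3}{-7 + \left(968471 + 2378056\right) \left(\frac{1562178}{1255615} - 2011706\right)} = \frac{3}{-7 + 3346527 \left(- \frac{2525926667012}{1255615}\right)} = \frac{3}{-7 - \frac{444899041640824596}{66085}} = \frac{3}{- \frac{444899041641287191}{66085}} = 3 \left(- \frac{66085}{444899041641287191}\right) = - \frac{198255}{444899041641287191} \approx -4.4562 \cdot 10^{-13}$)
$\sqrt{z + y} = \sqrt{- \frac{198255}{444899041641287191} - \frac{1}{1836821}} = \sqrt{- \frac{63557057971462078}{116742843223798682779973}} = \frac{i \sqrt{7419831654528281707791349846556387363894}}{116742843223798682779973}$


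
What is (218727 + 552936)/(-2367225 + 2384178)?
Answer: 257221/5651 ≈ 45.518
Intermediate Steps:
(218727 + 552936)/(-2367225 + 2384178) = 771663/16953 = 771663*(1/16953) = 257221/5651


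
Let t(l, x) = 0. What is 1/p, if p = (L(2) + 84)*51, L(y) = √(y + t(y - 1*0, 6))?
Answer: 14/59959 - √2/359754 ≈ 0.00022956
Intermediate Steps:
L(y) = √y (L(y) = √(y + 0) = √y)
p = 4284 + 51*√2 (p = (√2 + 84)*51 = (84 + √2)*51 = 4284 + 51*√2 ≈ 4356.1)
1/p = 1/(4284 + 51*√2)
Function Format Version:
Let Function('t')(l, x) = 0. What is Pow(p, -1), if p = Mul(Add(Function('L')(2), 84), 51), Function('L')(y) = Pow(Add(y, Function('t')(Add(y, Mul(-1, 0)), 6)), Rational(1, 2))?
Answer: Add(Rational(14, 59959), Mul(Rational(-1, 359754), Pow(2, Rational(1, 2)))) ≈ 0.00022956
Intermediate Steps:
Function('L')(y) = Pow(y, Rational(1, 2)) (Function('L')(y) = Pow(Add(y, 0), Rational(1, 2)) = Pow(y, Rational(1, 2)))
p = Add(4284, Mul(51, Pow(2, Rational(1, 2)))) (p = Mul(Add(Pow(2, Rational(1, 2)), 84), 51) = Mul(Add(84, Pow(2, Rational(1, 2))), 51) = Add(4284, Mul(51, Pow(2, Rational(1, 2)))) ≈ 4356.1)
Pow(p, -1) = Pow(Add(4284, Mul(51, Pow(2, Rational(1, 2)))), -1)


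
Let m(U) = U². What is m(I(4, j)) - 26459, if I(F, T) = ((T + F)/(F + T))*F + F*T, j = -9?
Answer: -25435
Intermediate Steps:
I(F, T) = F + F*T (I(F, T) = ((F + T)/(F + T))*F + F*T = 1*F + F*T = F + F*T)
m(I(4, j)) - 26459 = (4*(1 - 9))² - 26459 = (4*(-8))² - 26459 = (-32)² - 26459 = 1024 - 26459 = -25435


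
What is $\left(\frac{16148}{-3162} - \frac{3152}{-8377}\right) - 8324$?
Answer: $- \frac{110306016574}{13244037} \approx -8328.7$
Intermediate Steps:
$\left(\frac{16148}{-3162} - \frac{3152}{-8377}\right) - 8324 = \left(16148 \left(- \frac{1}{3162}\right) - - \frac{3152}{8377}\right) - 8324 = \left(- \frac{8074}{1581} + \frac{3152}{8377}\right) - 8324 = - \frac{62652586}{13244037} - 8324 = - \frac{110306016574}{13244037}$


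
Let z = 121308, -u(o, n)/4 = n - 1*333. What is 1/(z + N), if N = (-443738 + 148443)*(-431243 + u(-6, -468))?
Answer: 1/126397897813 ≈ 7.9115e-12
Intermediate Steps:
u(o, n) = 1332 - 4*n (u(o, n) = -4*(n - 1*333) = -4*(n - 333) = -4*(-333 + n) = 1332 - 4*n)
N = 126397776505 (N = (-443738 + 148443)*(-431243 + (1332 - 4*(-468))) = -295295*(-431243 + (1332 + 1872)) = -295295*(-431243 + 3204) = -295295*(-428039) = 126397776505)
1/(z + N) = 1/(121308 + 126397776505) = 1/126397897813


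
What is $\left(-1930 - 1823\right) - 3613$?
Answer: $-7366$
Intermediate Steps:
$\left(-1930 - 1823\right) - 3613 = -3753 - 3613 = -7366$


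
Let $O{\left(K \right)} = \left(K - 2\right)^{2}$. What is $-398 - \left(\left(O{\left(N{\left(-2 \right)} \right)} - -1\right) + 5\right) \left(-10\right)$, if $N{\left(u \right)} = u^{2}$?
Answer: $-298$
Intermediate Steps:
$O{\left(K \right)} = \left(-2 + K\right)^{2}$
$-398 - \left(\left(O{\left(N{\left(-2 \right)} \right)} - -1\right) + 5\right) \left(-10\right) = -398 - \left(\left(\left(-2 + \left(-2\right)^{2}\right)^{2} - -1\right) + 5\right) \left(-10\right) = -398 - \left(\left(\left(-2 + 4\right)^{2} + 1\right) + 5\right) \left(-10\right) = -398 - \left(\left(2^{2} + 1\right) + 5\right) \left(-10\right) = -398 - \left(\left(4 + 1\right) + 5\right) \left(-10\right) = -398 - \left(5 + 5\right) \left(-10\right) = -398 - 10 \left(-10\right) = -398 - -100 = -398 + 100 = -298$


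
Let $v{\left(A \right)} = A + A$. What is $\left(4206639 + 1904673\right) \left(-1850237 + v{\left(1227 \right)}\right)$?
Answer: $-11292378421296$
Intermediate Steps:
$v{\left(A \right)} = 2 A$
$\left(4206639 + 1904673\right) \left(-1850237 + v{\left(1227 \right)}\right) = \left(4206639 + 1904673\right) \left(-1850237 + 2 \cdot 1227\right) = 6111312 \left(-1850237 + 2454\right) = 6111312 \left(-1847783\right) = -11292378421296$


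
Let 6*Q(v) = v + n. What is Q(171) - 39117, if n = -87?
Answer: -39103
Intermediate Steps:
Q(v) = -29/2 + v/6 (Q(v) = (v - 87)/6 = (-87 + v)/6 = -29/2 + v/6)
Q(171) - 39117 = (-29/2 + (⅙)*171) - 39117 = (-29/2 + 57/2) - 39117 = 14 - 39117 = -39103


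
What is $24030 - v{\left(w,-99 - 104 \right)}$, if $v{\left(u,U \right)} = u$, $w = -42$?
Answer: $24072$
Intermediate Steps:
$24030 - v{\left(w,-99 - 104 \right)} = 24030 - -42 = 24030 + 42 = 24072$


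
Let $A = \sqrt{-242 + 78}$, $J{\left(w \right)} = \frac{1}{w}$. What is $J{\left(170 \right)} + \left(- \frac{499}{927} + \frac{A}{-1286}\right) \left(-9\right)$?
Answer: $\frac{84933}{17510} + \frac{9 i \sqrt{41}}{643} \approx 4.8505 + 0.089624 i$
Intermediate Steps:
$A = 2 i \sqrt{41}$ ($A = \sqrt{-164} = 2 i \sqrt{41} \approx 12.806 i$)
$J{\left(170 \right)} + \left(- \frac{499}{927} + \frac{A}{-1286}\right) \left(-9\right) = \frac{1}{170} + \left(- \frac{499}{927} + \frac{2 i \sqrt{41}}{-1286}\right) \left(-9\right) = \frac{1}{170} + \left(\left(-499\right) \frac{1}{927} + 2 i \sqrt{41} \left(- \frac{1}{1286}\right)\right) \left(-9\right) = \frac{1}{170} + \left(- \frac{499}{927} - \frac{i \sqrt{41}}{643}\right) \left(-9\right) = \frac{1}{170} + \left(\frac{499}{103} + \frac{9 i \sqrt{41}}{643}\right) = \frac{84933}{17510} + \frac{9 i \sqrt{41}}{643}$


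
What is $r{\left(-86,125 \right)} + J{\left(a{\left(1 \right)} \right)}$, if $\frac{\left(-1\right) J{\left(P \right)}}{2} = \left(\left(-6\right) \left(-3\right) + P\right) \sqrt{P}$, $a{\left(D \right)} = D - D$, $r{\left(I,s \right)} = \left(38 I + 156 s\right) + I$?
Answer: $16146$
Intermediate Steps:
$r{\left(I,s \right)} = 39 I + 156 s$
$a{\left(D \right)} = 0$
$J{\left(P \right)} = - 2 \sqrt{P} \left(18 + P\right)$ ($J{\left(P \right)} = - 2 \left(\left(-6\right) \left(-3\right) + P\right) \sqrt{P} = - 2 \left(18 + P\right) \sqrt{P} = - 2 \sqrt{P} \left(18 + P\right)$)
$r{\left(-86,125 \right)} + J{\left(a{\left(1 \right)} \right)} = \left(39 \left(-86\right) + 156 \cdot 125\right) + 2 \sqrt{0} \left(-18 - 0\right) = \left(-3354 + 19500\right) + 2 \cdot 0 \left(-18 + 0\right) = 16146 + 2 \cdot 0 \left(-18\right) = 16146 + 0 = 16146$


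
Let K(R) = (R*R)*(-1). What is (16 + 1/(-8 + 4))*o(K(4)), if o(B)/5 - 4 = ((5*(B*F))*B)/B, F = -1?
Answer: 6615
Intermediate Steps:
K(R) = -R² (K(R) = R²*(-1) = -R²)
o(B) = 20 - 25*B (o(B) = 20 + 5*(((5*(B*(-1)))*B)/B) = 20 + 5*(((5*(-B))*B)/B) = 20 + 5*(((-5*B)*B)/B) = 20 + 5*((-5*B²)/B) = 20 + 5*(-5*B) = 20 - 25*B)
(16 + 1/(-8 + 4))*o(K(4)) = (16 + 1/(-8 + 4))*(20 - (-25)*4²) = (16 + 1/(-4))*(20 - (-25)*16) = (16 - ¼)*(20 - 25*(-16)) = 63*(20 + 400)/4 = (63/4)*420 = 6615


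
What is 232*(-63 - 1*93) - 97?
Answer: -36289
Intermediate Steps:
232*(-63 - 1*93) - 97 = 232*(-63 - 93) - 97 = 232*(-156) - 97 = -36192 - 97 = -36289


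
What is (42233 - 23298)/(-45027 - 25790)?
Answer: -18935/70817 ≈ -0.26738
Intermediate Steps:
(42233 - 23298)/(-45027 - 25790) = 18935/(-70817) = 18935*(-1/70817) = -18935/70817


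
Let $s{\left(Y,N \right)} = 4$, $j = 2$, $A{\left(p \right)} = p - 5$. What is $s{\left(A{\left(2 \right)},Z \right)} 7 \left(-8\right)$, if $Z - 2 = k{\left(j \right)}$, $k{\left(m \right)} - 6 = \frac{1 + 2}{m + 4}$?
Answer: $-224$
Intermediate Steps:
$A{\left(p \right)} = -5 + p$
$k{\left(m \right)} = 6 + \frac{3}{4 + m}$ ($k{\left(m \right)} = 6 + \frac{1 + 2}{m + 4} = 6 + \frac{3}{4 + m}$)
$Z = \frac{17}{2}$ ($Z = 2 + \frac{3 \left(9 + 2 \cdot 2\right)}{4 + 2} = 2 + \frac{3 \left(9 + 4\right)}{6} = 2 + 3 \cdot \frac{1}{6} \cdot 13 = 2 + \frac{13}{2} = \frac{17}{2} \approx 8.5$)
$s{\left(A{\left(2 \right)},Z \right)} 7 \left(-8\right) = 4 \cdot 7 \left(-8\right) = 28 \left(-8\right) = -224$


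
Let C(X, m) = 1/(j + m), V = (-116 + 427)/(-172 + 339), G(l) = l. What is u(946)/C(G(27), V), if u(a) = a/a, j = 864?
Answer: 144599/167 ≈ 865.86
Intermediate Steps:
u(a) = 1
V = 311/167 ≈ 1.8623
C(X, m) = 1/(864 + m)
u(946)/C(G(27), V) = 1/1/(864 + 311/167) = 1/1/(144599/167) = 1/(167/144599) = 1*(144599/167) = 144599/167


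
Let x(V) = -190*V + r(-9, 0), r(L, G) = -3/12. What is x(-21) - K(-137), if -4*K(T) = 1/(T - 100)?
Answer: 1891141/474 ≈ 3989.8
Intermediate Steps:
r(L, G) = -1/4 (r(L, G) = -3*1/12 = -1/4)
x(V) = -1/4 - 190*V (x(V) = -190*V - 1/4 = -1/4 - 190*V)
K(T) = -1/(4*(-100 + T)) (K(T) = -1/(4*(T - 100)) = -1/(4*(-100 + T)))
x(-21) - K(-137) = (-1/4 - 190*(-21)) - (-1)/(-400 + 4*(-137)) = (-1/4 + 3990) - (-1)/(-400 - 548) = 15959/4 - (-1)/(-948) = 15959/4 - (-1)*(-1)/948 = 15959/4 - 1*1/948 = 15959/4 - 1/948 = 1891141/474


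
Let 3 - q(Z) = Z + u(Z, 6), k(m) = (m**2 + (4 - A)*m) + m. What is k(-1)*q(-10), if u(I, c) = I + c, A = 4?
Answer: 0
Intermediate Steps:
k(m) = m + m**2 (k(m) = (m**2 + (4 - 1*4)*m) + m = (m**2 + (4 - 4)*m) + m = (m**2 + 0*m) + m = (m**2 + 0) + m = m**2 + m = m + m**2)
q(Z) = -3 - 2*Z (q(Z) = 3 - (Z + (Z + 6)) = 3 - (Z + (6 + Z)) = 3 - (6 + 2*Z) = 3 + (-6 - 2*Z) = -3 - 2*Z)
k(-1)*q(-10) = (-(1 - 1))*(-3 - 2*(-10)) = (-1*0)*(-3 + 20) = 0*17 = 0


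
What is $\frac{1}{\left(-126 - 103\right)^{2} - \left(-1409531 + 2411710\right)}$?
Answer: $- \frac{1}{949738} \approx -1.0529 \cdot 10^{-6}$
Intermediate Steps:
$\frac{1}{\left(-126 - 103\right)^{2} - \left(-1409531 + 2411710\right)} = \frac{1}{\left(-229\right)^{2} - 1002179} = \frac{1}{52441 - 1002179} = \frac{1}{-949738} = - \frac{1}{949738}$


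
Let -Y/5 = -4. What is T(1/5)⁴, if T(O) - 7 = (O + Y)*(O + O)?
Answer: 20200652641/390625 ≈ 51714.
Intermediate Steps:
Y = 20 (Y = -5*(-4) = 20)
T(O) = 7 + 2*O*(20 + O) (T(O) = 7 + (O + 20)*(O + O) = 7 + (20 + O)*(2*O) = 7 + 2*O*(20 + O))
T(1/5)⁴ = (7 + 2*(1/5)² + 40/5)⁴ = (7 + 2*(⅕)² + 40*(⅕))⁴ = (7 + 2*(1/25) + 8)⁴ = (7 + 2/25 + 8)⁴ = (377/25)⁴ = 20200652641/390625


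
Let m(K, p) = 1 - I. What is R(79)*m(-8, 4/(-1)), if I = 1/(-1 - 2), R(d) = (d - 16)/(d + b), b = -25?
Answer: 14/9 ≈ 1.5556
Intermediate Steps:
R(d) = (-16 + d)/(-25 + d) (R(d) = (d - 16)/(d - 25) = (-16 + d)/(-25 + d))
I = -⅓ (I = 1/(-3) = -⅓ ≈ -0.33333)
m(K, p) = 4/3 (m(K, p) = 1 - 1*(-⅓) = 1 + ⅓ = 4/3)
R(79)*m(-8, 4/(-1)) = ((-16 + 79)/(-25 + 79))*(4/3) = (63/54)*(4/3) = ((1/54)*63)*(4/3) = (7/6)*(4/3) = 14/9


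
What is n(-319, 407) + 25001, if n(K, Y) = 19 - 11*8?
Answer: 24932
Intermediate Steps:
n(K, Y) = -69 (n(K, Y) = 19 - 88 = -69)
n(-319, 407) + 25001 = -69 + 25001 = 24932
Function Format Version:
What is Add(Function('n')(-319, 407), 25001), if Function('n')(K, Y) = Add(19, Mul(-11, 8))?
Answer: 24932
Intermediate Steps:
Function('n')(K, Y) = -69 (Function('n')(K, Y) = Add(19, -88) = -69)
Add(Function('n')(-319, 407), 25001) = Add(-69, 25001) = 24932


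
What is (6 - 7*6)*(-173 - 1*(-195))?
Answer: -792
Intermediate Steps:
(6 - 7*6)*(-173 - 1*(-195)) = (6 - 42)*(-173 + 195) = -36*22 = -792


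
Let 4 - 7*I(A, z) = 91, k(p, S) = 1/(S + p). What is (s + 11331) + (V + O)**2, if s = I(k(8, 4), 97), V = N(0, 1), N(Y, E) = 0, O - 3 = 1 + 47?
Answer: 97437/7 ≈ 13920.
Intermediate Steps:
O = 51 (O = 3 + (1 + 47) = 3 + 48 = 51)
V = 0
I(A, z) = -87/7 (I(A, z) = 4/7 - 1/7*91 = 4/7 - 13 = -87/7)
s = -87/7 ≈ -12.429
(s + 11331) + (V + O)**2 = (-87/7 + 11331) + (0 + 51)**2 = 79230/7 + 51**2 = 79230/7 + 2601 = 97437/7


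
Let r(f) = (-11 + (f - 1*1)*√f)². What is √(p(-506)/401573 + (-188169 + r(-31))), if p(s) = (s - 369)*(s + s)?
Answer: 2*√(-8860873624407017 + 28381913881904*I*√31)/401573 ≈ 4.1803 + 468.84*I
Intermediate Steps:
r(f) = (-11 + √f*(-1 + f))² (r(f) = (-11 + (f - 1)*√f)² = (-11 + (-1 + f)*√f)² = (-11 + √f*(-1 + f))²)
p(s) = 2*s*(-369 + s) (p(s) = (-369 + s)*(2*s) = 2*s*(-369 + s))
√(p(-506)/401573 + (-188169 + r(-31))) = √((2*(-506)*(-369 - 506))/401573 + (-188169 + (11 + √(-31) - (-31)^(3/2))²)) = √((2*(-506)*(-875))*(1/401573) + (-188169 + (11 + I*√31 - (-31)*I*√31)²)) = √(885500*(1/401573) + (-188169 + (11 + I*√31 + 31*I*√31)²)) = √(885500/401573 + (-188169 + (11 + 32*I*√31)²)) = √(-75562704337/401573 + (11 + 32*I*√31)²)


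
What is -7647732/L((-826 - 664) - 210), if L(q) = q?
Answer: 1911933/425 ≈ 4498.7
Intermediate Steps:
-7647732/L((-826 - 664) - 210) = -7647732/((-826 - 664) - 210) = -7647732/(-1490 - 210) = -7647732/(-1700) = -7647732*(-1/1700) = 1911933/425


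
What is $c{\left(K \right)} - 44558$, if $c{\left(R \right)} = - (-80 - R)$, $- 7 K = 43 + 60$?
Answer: $- \frac{311449}{7} \approx -44493.0$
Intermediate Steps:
$K = - \frac{103}{7}$ ($K = - \frac{43 + 60}{7} = \left(- \frac{1}{7}\right) 103 = - \frac{103}{7} \approx -14.714$)
$c{\left(R \right)} = 80 + R$
$c{\left(K \right)} - 44558 = \left(80 - \frac{103}{7}\right) - 44558 = \frac{457}{7} - 44558 = - \frac{311449}{7}$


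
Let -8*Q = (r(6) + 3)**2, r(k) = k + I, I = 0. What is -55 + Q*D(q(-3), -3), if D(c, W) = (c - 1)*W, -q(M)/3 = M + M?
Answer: 3691/8 ≈ 461.38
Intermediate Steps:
q(M) = -6*M (q(M) = -3*(M + M) = -6*M)
r(k) = k (r(k) = k + 0 = k)
Q = -81/8 (Q = -(6 + 3)**2/8 = -1/8*9**2 = -1/8*81 = -81/8 ≈ -10.125)
D(c, W) = W*(-1 + c) (D(c, W) = (-1 + c)*W = W*(-1 + c))
-55 + Q*D(q(-3), -3) = -55 - (-243)*(-1 - 6*(-3))/8 = -55 - (-243)*(-1 + 18)/8 = -55 - (-243)*17/8 = -55 - 81/8*(-51) = -55 + 4131/8 = 3691/8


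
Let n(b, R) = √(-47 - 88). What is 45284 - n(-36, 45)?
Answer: 45284 - 3*I*√15 ≈ 45284.0 - 11.619*I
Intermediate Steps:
n(b, R) = 3*I*√15 (n(b, R) = √(-135) = 3*I*√15)
45284 - n(-36, 45) = 45284 - 3*I*√15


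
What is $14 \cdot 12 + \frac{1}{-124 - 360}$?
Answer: $\frac{81311}{484} \approx 168.0$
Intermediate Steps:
$14 \cdot 12 + \frac{1}{-124 - 360} = 168 + \frac{1}{-484} = 168 - \frac{1}{484} = \frac{81311}{484}$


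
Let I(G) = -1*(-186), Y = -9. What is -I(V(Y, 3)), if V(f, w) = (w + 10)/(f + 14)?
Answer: -186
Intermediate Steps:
V(f, w) = (10 + w)/(14 + f)
I(G) = 186
-I(V(Y, 3)) = -1*186 = -186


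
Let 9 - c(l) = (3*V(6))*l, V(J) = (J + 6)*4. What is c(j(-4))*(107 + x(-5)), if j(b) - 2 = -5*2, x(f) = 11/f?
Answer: 608364/5 ≈ 1.2167e+5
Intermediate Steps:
j(b) = -8 (j(b) = 2 - 5*2 = 2 - 10 = -8)
V(J) = 24 + 4*J (V(J) = (6 + J)*4 = 24 + 4*J)
c(l) = 9 - 144*l (c(l) = 9 - 3*(24 + 4*6)*l = 9 - 3*(24 + 24)*l = 9 - 3*48*l = 9 - 144*l)
c(j(-4))*(107 + x(-5)) = (9 - 144*(-8))*(107 + 11/(-5)) = (9 + 1152)*(107 + 11*(-1/5)) = 1161*(107 - 11/5) = 1161*(524/5) = 608364/5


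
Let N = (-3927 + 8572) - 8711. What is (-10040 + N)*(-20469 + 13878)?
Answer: 92972646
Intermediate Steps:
N = -4066 (N = 4645 - 8711 = -4066)
(-10040 + N)*(-20469 + 13878) = (-10040 - 4066)*(-20469 + 13878) = -14106*(-6591) = 92972646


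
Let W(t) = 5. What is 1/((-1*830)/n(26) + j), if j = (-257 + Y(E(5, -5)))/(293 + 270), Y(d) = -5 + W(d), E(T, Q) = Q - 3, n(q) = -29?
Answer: 16327/459837 ≈ 0.035506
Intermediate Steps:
E(T, Q) = -3 + Q
Y(d) = 0 (Y(d) = -5 + 5 = 0)
j = -257/563 (j = (-257 + 0)/(293 + 270) = -257/563 ≈ -0.45648)
1/((-1*830)/n(26) + j) = 1/(-1*830/(-29) - 257/563) = 1/(-830*(-1/29) - 257/563) = 1/(830/29 - 257/563) = 1/(459837/16327) = 16327/459837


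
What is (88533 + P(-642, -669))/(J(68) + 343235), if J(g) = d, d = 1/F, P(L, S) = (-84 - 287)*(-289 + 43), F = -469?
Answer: 84325731/160977214 ≈ 0.52384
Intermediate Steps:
P(L, S) = 91266 (P(L, S) = -371*(-246) = 91266)
d = -1/469 (d = 1/(-469) = -1/469 ≈ -0.0021322)
J(g) = -1/469
(88533 + P(-642, -669))/(J(68) + 343235) = (88533 + 91266)/(-1/469 + 343235) = 179799/(160977214/469) = 179799*(469/160977214) = 84325731/160977214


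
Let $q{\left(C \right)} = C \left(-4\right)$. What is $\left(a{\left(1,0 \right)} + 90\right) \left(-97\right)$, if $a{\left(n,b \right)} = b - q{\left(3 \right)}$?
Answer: $-9894$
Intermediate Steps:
$q{\left(C \right)} = - 4 C$
$a{\left(n,b \right)} = 12 + b$ ($a{\left(n,b \right)} = b - \left(-4\right) 3 = b - -12 = b + 12 = 12 + b$)
$\left(a{\left(1,0 \right)} + 90\right) \left(-97\right) = \left(\left(12 + 0\right) + 90\right) \left(-97\right) = \left(12 + 90\right) \left(-97\right) = 102 \left(-97\right) = -9894$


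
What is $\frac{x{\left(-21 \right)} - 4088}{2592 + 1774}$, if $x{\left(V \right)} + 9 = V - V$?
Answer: $- \frac{4097}{4366} \approx -0.93839$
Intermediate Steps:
$x{\left(V \right)} = -9$ ($x{\left(V \right)} = -9 + \left(V - V\right) = -9 + 0 = -9$)
$\frac{x{\left(-21 \right)} - 4088}{2592 + 1774} = \frac{-9 - 4088}{2592 + 1774} = - \frac{4097}{4366}$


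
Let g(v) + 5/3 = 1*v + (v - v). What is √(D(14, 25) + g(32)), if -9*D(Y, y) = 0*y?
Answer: √273/3 ≈ 5.5076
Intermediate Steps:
D(Y, y) = 0 (D(Y, y) = -0*y = -⅑*0 = 0)
g(v) = -5/3 + v (g(v) = -5/3 + (1*v + (v - v)) = -5/3 + (v + 0) = -5/3 + v)
√(D(14, 25) + g(32)) = √(0 + (-5/3 + 32)) = √(0 + 91/3) = √(91/3) = √273/3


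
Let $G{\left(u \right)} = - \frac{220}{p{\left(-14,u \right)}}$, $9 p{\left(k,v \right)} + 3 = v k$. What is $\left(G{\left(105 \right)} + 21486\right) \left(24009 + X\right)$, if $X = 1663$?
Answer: $\frac{270846942192}{491} \approx 5.5162 \cdot 10^{8}$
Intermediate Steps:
$p{\left(k,v \right)} = - \frac{1}{3} + \frac{k v}{9}$ ($p{\left(k,v \right)} = - \frac{1}{3} + \frac{v k}{9} = - \frac{1}{3} + \frac{k v}{9}$)
$G{\left(u \right)} = - \frac{220}{- \frac{1}{3} - \frac{14 u}{9}}$ ($G{\left(u \right)} = - \frac{220}{- \frac{1}{3} + \frac{1}{9} \left(-14\right) u} = - \frac{220}{- \frac{1}{3} - \frac{14 u}{9}}$)
$\left(G{\left(105 \right)} + 21486\right) \left(24009 + X\right) = \left(\frac{1980}{3 + 14 \cdot 105} + 21486\right) \left(24009 + 1663\right) = \left(\frac{1980}{3 + 1470} + 21486\right) 25672 = \left(\frac{1980}{1473} + 21486\right) 25672 = \left(1980 \cdot \frac{1}{1473} + 21486\right) 25672 = \left(\frac{660}{491} + 21486\right) 25672 = \frac{10550286}{491} \cdot 25672 = \frac{270846942192}{491}$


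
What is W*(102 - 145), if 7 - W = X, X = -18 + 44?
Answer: 817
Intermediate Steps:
X = 26
W = -19 (W = 7 - 1*26 = 7 - 26 = -19)
W*(102 - 145) = -19*(102 - 145) = -19*(-43) = 817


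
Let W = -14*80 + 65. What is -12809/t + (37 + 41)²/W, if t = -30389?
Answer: -171373181/32060395 ≈ -5.3453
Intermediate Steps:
W = -1055 (W = -1120 + 65 = -1055)
-12809/t + (37 + 41)²/W = -12809/(-30389) + (37 + 41)²/(-1055) = -12809*(-1/30389) + 78²*(-1/1055) = 12809/30389 + 6084*(-1/1055) = 12809/30389 - 6084/1055 = -171373181/32060395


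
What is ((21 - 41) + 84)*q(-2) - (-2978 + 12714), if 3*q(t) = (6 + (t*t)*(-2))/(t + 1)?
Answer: -29080/3 ≈ -9693.3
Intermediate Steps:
q(t) = (6 - 2*t²)/(3*(1 + t)) (q(t) = ((6 + (t*t)*(-2))/(t + 1))/3 = ((6 + t²*(-2))/(1 + t))/3 = ((6 - 2*t²)/(1 + t))/3 = (6 - 2*t²)/(3*(1 + t)))
((21 - 41) + 84)*q(-2) - (-2978 + 12714) = ((21 - 41) + 84)*(2*(3 - 1*(-2)²)/(3*(1 - 2))) - (-2978 + 12714) = (-20 + 84)*((⅔)*(3 - 1*4)/(-1)) - 1*9736 = 64*((⅔)*(-1)*(3 - 4)) - 9736 = 64*((⅔)*(-1)*(-1)) - 9736 = 64*(⅔) - 9736 = 128/3 - 9736 = -29080/3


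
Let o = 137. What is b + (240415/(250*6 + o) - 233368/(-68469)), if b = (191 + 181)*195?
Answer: 8147398440671/112083753 ≈ 72690.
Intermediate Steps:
b = 72540 (b = 372*195 = 72540)
b + (240415/(250*6 + o) - 233368/(-68469)) = 72540 + (240415/(250*6 + 137) - 233368/(-68469)) = 72540 + (240415/(1500 + 137) - 233368*(-1/68469)) = 72540 + (240415/1637 + 233368/68469) = 72540 + 16842998051/112083753 = 8147398440671/112083753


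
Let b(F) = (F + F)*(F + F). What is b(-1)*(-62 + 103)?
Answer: 164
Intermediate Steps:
b(F) = 4*F² (b(F) = (2*F)*(2*F) = 4*F²)
b(-1)*(-62 + 103) = (4*(-1)²)*(-62 + 103) = (4*1)*41 = 4*41 = 164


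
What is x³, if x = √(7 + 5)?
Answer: 24*√3 ≈ 41.569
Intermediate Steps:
x = 2*√3 (x = √12 = 2*√3 ≈ 3.4641)
x³ = (2*√3)³ = 24*√3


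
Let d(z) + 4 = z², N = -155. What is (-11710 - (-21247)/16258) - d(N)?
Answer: -580893351/16258 ≈ -35730.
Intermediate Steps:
d(z) = -4 + z²
(-11710 - (-21247)/16258) - d(N) = (-11710 - (-21247)/16258) - (-4 + (-155)²) = (-11710 - (-21247)/16258) - (-4 + 24025) = (-11710 - 1*(-21247/16258)) - 1*24021 = (-11710 + 21247/16258) - 24021 = -190359933/16258 - 24021 = -580893351/16258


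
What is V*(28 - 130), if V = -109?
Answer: 11118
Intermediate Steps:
V*(28 - 130) = -109*(28 - 130) = -109*(-102) = 11118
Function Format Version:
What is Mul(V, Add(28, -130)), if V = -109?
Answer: 11118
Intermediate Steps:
Mul(V, Add(28, -130)) = Mul(-109, Add(28, -130)) = Mul(-109, -102) = 11118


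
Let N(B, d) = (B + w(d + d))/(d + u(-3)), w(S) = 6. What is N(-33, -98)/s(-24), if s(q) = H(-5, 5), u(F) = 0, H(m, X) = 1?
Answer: 27/98 ≈ 0.27551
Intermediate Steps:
s(q) = 1
N(B, d) = (6 + B)/d (N(B, d) = (B + 6)/(d + 0) = (6 + B)/d)
N(-33, -98)/s(-24) = ((6 - 33)/(-98))/1 = -1/98*(-27)*1 = (27/98)*1 = 27/98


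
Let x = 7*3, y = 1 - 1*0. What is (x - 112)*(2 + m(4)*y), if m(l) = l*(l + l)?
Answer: -3094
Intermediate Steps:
y = 1 (y = 1 + 0 = 1)
m(l) = 2*l² (m(l) = l*(2*l) = 2*l²)
x = 21
(x - 112)*(2 + m(4)*y) = (21 - 112)*(2 + (2*4²)*1) = -91*(2 + (2*16)*1) = -91*(2 + 32*1) = -91*(2 + 32) = -91*34 = -3094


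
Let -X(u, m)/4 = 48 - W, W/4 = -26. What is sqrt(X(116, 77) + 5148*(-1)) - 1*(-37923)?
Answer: 37923 + 2*I*sqrt(1439) ≈ 37923.0 + 75.868*I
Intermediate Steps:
W = -104 (W = 4*(-26) = -104)
X(u, m) = -608 (X(u, m) = -4*(48 - 1*(-104)) = -4*(48 + 104) = -4*152 = -608)
sqrt(X(116, 77) + 5148*(-1)) - 1*(-37923) = sqrt(-608 + 5148*(-1)) - 1*(-37923) = sqrt(-608 - 5148) + 37923 = sqrt(-5756) + 37923 = 2*I*sqrt(1439) + 37923 = 37923 + 2*I*sqrt(1439)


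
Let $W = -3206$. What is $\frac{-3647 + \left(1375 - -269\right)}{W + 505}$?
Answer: $\frac{2003}{2701} \approx 0.74158$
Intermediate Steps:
$\frac{-3647 + \left(1375 - -269\right)}{W + 505} = \frac{-3647 + \left(1375 - -269\right)}{-3206 + 505} = \frac{-3647 + \left(1375 + 269\right)}{-2701} = \left(-3647 + 1644\right) \left(- \frac{1}{2701}\right) = \left(-2003\right) \left(- \frac{1}{2701}\right) = \frac{2003}{2701}$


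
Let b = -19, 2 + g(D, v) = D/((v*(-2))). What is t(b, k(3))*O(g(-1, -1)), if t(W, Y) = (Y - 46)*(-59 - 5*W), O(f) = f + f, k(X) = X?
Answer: 7740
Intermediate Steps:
g(D, v) = -2 - D/(2*v) (g(D, v) = -2 + D/((v*(-2))) = -2 + D/((-2*v)) = -2 + D*(-1/(2*v)) = -2 - D/(2*v))
O(f) = 2*f
t(W, Y) = (-59 - 5*W)*(-46 + Y) (t(W, Y) = (-46 + Y)*(-59 - 5*W) = (-59 - 5*W)*(-46 + Y))
t(b, k(3))*O(g(-1, -1)) = (2714 - 59*3 + 230*(-19) - 5*(-19)*3)*(2*(-2 - ½*(-1)/(-1))) = (2714 - 177 - 4370 + 285)*(2*(-2 - ½*(-1)*(-1))) = -3096*(-2 - ½) = -3096*(-5)/2 = -1548*(-5) = 7740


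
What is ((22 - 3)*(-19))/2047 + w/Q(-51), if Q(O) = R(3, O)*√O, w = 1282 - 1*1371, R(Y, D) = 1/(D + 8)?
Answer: -361/2047 - 3827*I*√51/51 ≈ -0.17636 - 535.89*I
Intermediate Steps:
R(Y, D) = 1/(8 + D)
w = -89 (w = 1282 - 1371 = -89)
Q(O) = √O/(8 + O)
((22 - 3)*(-19))/2047 + w/Q(-51) = ((22 - 3)*(-19))/2047 - 89*(-I*√51*(8 - 51)/51) = (19*(-19))*(1/2047) - 89*43*I*√51/51 = -361*1/2047 - 89*43*I*√51/51 = -361/2047 - 89*43*I*√51/51 = -361/2047 - 3827*I*√51/51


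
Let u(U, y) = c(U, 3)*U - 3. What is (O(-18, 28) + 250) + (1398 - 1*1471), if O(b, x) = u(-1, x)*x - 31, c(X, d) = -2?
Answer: 118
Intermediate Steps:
u(U, y) = -3 - 2*U (u(U, y) = -2*U - 3 = -3 - 2*U)
O(b, x) = -31 - x (O(b, x) = (-3 - 2*(-1))*x - 31 = (-3 + 2)*x - 31 = -x - 31 = -31 - x)
(O(-18, 28) + 250) + (1398 - 1*1471) = ((-31 - 1*28) + 250) + (1398 - 1*1471) = ((-31 - 28) + 250) + (1398 - 1471) = (-59 + 250) - 73 = 191 - 73 = 118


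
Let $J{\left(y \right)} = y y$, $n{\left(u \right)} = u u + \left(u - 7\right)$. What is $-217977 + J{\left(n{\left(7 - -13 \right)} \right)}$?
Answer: $-47408$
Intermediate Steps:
$n{\left(u \right)} = -7 + u + u^{2}$ ($n{\left(u \right)} = u^{2} + \left(u - 7\right) = u^{2} + \left(-7 + u\right) = -7 + u + u^{2}$)
$J{\left(y \right)} = y^{2}$
$-217977 + J{\left(n{\left(7 - -13 \right)} \right)} = -217977 + \left(-7 + \left(7 - -13\right) + \left(7 - -13\right)^{2}\right)^{2} = -217977 + \left(-7 + \left(7 + 13\right) + \left(7 + 13\right)^{2}\right)^{2} = -217977 + \left(-7 + 20 + 20^{2}\right)^{2} = -217977 + \left(-7 + 20 + 400\right)^{2} = -217977 + 413^{2} = -217977 + 170569 = -47408$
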